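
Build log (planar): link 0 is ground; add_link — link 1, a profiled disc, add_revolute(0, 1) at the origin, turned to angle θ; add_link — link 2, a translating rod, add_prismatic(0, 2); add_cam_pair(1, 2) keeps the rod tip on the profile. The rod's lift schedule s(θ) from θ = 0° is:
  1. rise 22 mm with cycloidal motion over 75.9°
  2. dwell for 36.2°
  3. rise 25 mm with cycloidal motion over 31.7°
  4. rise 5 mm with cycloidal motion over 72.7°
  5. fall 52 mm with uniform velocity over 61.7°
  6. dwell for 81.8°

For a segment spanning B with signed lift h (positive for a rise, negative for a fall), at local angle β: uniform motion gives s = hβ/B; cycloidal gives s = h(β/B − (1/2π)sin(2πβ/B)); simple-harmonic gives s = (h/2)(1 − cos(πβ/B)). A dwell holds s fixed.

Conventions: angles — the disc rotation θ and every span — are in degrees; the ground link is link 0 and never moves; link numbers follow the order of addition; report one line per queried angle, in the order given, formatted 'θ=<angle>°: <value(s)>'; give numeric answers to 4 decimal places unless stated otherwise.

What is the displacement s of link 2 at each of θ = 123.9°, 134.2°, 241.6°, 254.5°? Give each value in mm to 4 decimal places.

seg 1 [0°–75.9°] cycloidal, h=22: full span → s += 22 → s = 22.0000
seg 2 [75.9°–112.1°] dwell: s stays 22.0000
seg 3 [112.1°–143.8°] cycloidal, h=25: θ=123.9° here. β=11.8, B=31.7. 25·(0.3722 − sin(2π·0.3722)/(2π)) = 6.4441 → s = 28.4441
seg 3 [112.1°–143.8°] cycloidal, h=25: θ=134.2° here. β=22.1, B=31.7. 25·(0.6972 − sin(2π·0.6972)/(2π)) = 21.1906 → s = 43.1906
seg 3 [112.1°–143.8°] cycloidal, h=25: full span → s += 25 → s = 47.0000
seg 4 [143.8°–216.5°] cycloidal, h=5: full span → s += 5 → s = 52.0000
seg 5 [216.5°–278.2°] uniform, h=-52: θ=241.6° here. β=25.1, B=61.7. -52·25.1/61.7 = -21.1540 → s = 30.8460
seg 5 [216.5°–278.2°] uniform, h=-52: θ=254.5° here. β=38, B=61.7. -52·38/61.7 = -32.0259 → s = 19.9741

θ=123.9°: 28.4441
θ=134.2°: 43.1906
θ=241.6°: 30.8460
θ=254.5°: 19.9741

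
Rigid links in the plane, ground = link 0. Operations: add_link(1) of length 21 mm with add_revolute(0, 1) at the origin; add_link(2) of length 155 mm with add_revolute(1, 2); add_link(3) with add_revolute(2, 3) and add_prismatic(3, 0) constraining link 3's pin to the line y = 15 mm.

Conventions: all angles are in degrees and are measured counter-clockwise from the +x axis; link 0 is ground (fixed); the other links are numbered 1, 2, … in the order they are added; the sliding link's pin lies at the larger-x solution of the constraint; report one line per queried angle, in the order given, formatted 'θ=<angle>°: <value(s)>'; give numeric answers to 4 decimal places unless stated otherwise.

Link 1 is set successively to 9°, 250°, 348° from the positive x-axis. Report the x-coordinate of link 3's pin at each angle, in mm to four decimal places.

geometry: r = 21 mm, L = 155 mm, e = 15 mm
θ=9°: crank pin P = (r cos θ, r sin θ) = (20.741455, 3.285124)
θ=9°: h = r sin θ − e = 3.285124 − 15 = -11.714876
θ=9°: x = r cos θ + √(L² − h²) = 20.741455 + 154.556662 = 175.298117
θ=250°: crank pin P = (r cos θ, r sin θ) = (-7.182423, -19.733545)
θ=250°: h = r sin θ − e = -19.733545 − 15 = -34.733545
θ=250°: x = r cos θ + √(L² − h²) = -7.182423 + 151.058204 = 143.875781
θ=348°: crank pin P = (r cos θ, r sin θ) = (20.541100, -4.366146)
θ=348°: h = r sin θ − e = -4.366146 − 15 = -19.366146
θ=348°: x = r cos θ + √(L² − h²) = 20.541100 + 153.785410 = 174.326510

θ=9°: 175.2981
θ=250°: 143.8758
θ=348°: 174.3265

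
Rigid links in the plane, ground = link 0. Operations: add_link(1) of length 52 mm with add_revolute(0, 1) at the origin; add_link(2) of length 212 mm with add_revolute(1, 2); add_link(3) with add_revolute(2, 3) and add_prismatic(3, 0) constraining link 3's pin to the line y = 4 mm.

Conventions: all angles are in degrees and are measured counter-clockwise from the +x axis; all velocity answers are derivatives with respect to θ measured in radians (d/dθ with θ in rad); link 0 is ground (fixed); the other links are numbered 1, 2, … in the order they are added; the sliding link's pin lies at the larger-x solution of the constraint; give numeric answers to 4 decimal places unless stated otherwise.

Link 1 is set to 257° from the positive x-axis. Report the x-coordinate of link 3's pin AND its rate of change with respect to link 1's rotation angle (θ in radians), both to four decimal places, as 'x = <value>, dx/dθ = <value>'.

geometry: r = 52 mm, L = 212 mm, e = 4 mm
crank pin P = (r cos θ, r sin θ) = (-11.697455, -50.667243)
h = r sin θ − e = -50.667243 − 4 = -54.667243
x = r cos θ + √(L² − h²) = -11.697455 + 204.830399 = 193.132945
dx/dθ = −r sin θ − h·r cos θ/√(L² − h²) (θ in radians; h = -54.667243) = 47.545306

x = 193.1329, dx/dθ = 47.5453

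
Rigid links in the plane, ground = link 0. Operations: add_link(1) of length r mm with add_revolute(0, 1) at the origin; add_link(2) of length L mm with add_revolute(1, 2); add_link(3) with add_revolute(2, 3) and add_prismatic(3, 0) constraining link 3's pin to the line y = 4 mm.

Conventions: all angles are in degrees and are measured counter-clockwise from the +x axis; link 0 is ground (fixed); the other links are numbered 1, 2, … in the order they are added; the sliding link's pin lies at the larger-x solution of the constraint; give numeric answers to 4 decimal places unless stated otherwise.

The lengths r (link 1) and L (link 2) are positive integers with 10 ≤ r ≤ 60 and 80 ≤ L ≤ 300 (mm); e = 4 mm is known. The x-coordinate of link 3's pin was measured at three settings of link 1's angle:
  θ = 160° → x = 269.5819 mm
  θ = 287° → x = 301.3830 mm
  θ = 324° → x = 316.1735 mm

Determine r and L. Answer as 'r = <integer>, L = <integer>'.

constraint per measurement: (x − r cos θ)² + (r sin θ − e)² = L²
subtracting the θ₁ and θ₂ equations cancels the r² and L² terms:
r = (x₁² − x₂²) / (2[(x₁cos θ₁ + e sin θ₁) − (x₂cos θ₂ + e sin θ₂)]) = 27.0000 → r = 27
L² = (x₁ − r cos θ₁)² + (r sin θ₁ − e)² = 87025.0271 → L = 295.0000 → L = 295
check at θ₃=324°: x = 316.1735 (printed 316.1735) ✓

r = 27, L = 295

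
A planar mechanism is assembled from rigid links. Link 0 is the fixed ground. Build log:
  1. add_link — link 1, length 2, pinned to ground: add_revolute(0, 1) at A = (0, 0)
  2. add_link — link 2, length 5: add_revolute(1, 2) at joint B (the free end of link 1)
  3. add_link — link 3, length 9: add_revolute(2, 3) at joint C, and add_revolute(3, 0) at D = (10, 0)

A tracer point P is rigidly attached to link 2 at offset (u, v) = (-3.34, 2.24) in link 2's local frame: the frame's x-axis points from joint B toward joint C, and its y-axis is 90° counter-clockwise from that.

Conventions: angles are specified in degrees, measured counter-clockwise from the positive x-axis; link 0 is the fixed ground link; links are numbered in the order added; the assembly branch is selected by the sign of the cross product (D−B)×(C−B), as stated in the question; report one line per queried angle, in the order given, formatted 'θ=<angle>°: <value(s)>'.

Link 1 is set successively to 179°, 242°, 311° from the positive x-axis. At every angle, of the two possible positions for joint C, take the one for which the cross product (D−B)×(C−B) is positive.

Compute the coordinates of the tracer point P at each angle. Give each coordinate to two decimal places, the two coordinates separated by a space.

A=(0,0), D=(10.00,0)
θ=179°: B = A + 2.00·(cos179°, sin179°) = (-1.9997, 0.0349)
θ=179°: |BD| = 11.9997
θ=179°: circle(B,5.00) ∩ circle(D,9.00): a=3.6665, h=3.3995
θ=179°:   candidates: C₊=(1.6767,3.4238) cross=40.794; C₋=(1.6569,-3.3753) cross=-40.794
θ=179°:   branch + wants cross > 0 → take C=(1.6767,3.4238) (cross=40.794)
θ=179°: ex = (C−B)/|BC| = (0.7353,0.6778); ey = (-0.6778,0.7353)
θ=179°: P = B + -3.34·ex + 2.24·ey = (-5.9737,-0.5818)
θ=242°: B = A + 2.00·(cos242°, sin242°) = (-0.9389, -1.7659)
θ=242°: |BD| = 11.0806
θ=242°: circle(B,5.00) ∩ circle(D,9.00): a=3.0133, h=3.9900
θ=242°:   candidates: C₊=(1.4000,2.6533) cross=44.211; C₋=(2.6718,-5.2246) cross=-44.211
θ=242°:   branch + wants cross > 0 → take C=(1.4000,2.6533) (cross=44.211)
θ=242°: ex = (C−B)/|BC| = (0.4678,0.8838); ey = (-0.8838,0.4678)
θ=242°: P = B + -3.34·ex + 2.24·ey = (-4.4812,-3.6701)
θ=311°: B = A + 2.00·(cos311°, sin311°) = (1.3121, -1.5094)
θ=311°: |BD| = 8.8180
θ=311°: circle(B,5.00) ∩ circle(D,9.00): a=1.2337, h=4.8454
θ=311°:   candidates: C₊=(1.6982,3.4757) cross=42.727; C₋=(3.3570,-6.0721) cross=-42.727
θ=311°:   branch + wants cross > 0 → take C=(1.6982,3.4757) (cross=42.727)
θ=311°: ex = (C−B)/|BC| = (0.0772,0.9970); ey = (-0.9970,0.0772)
θ=311°: P = B + -3.34·ex + 2.24·ey = (-1.1791,-4.6665)

θ=179°: -5.97 -0.58
θ=242°: -4.48 -3.67
θ=311°: -1.18 -4.67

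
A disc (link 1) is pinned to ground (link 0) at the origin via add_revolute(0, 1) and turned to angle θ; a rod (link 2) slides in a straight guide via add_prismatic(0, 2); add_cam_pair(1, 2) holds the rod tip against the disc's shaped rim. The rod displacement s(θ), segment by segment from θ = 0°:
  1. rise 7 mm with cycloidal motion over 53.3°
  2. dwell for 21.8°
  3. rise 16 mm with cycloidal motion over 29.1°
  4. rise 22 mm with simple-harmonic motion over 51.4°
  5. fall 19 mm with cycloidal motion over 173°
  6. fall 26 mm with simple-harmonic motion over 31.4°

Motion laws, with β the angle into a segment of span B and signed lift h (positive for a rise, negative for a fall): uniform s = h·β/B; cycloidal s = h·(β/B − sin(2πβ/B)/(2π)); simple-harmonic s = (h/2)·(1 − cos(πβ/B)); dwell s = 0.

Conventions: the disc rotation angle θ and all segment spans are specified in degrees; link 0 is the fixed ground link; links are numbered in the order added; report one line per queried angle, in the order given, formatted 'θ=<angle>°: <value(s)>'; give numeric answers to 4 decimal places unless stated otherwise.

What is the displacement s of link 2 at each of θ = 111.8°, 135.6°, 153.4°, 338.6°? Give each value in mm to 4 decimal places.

segment 1 (0° to 53.3°, cycloidal, h = 7) is passed completely: s = 0.0000 + (7) = 7.0000
segment 2 (53.3° to 75.1°, dwell): s unchanged at 7.0000
segment 3 (75.1° to 104.2°, cycloidal, h = 16) is passed completely: s = 7.0000 + (16) = 23.0000
θ = 111.8° falls in segment 4 (104.2° to 155.6°, simple-harmonic, h = 22): β = 111.8 − 104.2 = 7.6°, B = 51.4°; Δs = 22/2·(1 − cos(π·0.1479)) = 1.1656; s = 23.0000 + 1.1656 = 24.1656
θ = 135.6° falls in segment 4 (104.2° to 155.6°, simple-harmonic, h = 22): β = 135.6 − 104.2 = 31.4°, B = 51.4°; Δs = 22/2·(1 − cos(π·0.6109)) = 14.7552; s = 23.0000 + 14.7552 = 37.7552
θ = 153.4° falls in segment 4 (104.2° to 155.6°, simple-harmonic, h = 22): β = 153.4 − 104.2 = 49.2°, B = 51.4°; Δs = 22/2·(1 − cos(π·0.9572)) = 21.9007; s = 23.0000 + 21.9007 = 44.9007
segment 4 (104.2° to 155.6°, simple-harmonic, h = 22) is passed completely: s = 23.0000 + (22) = 45.0000
segment 5 (155.6° to 328.6°, cycloidal, h = -19) is passed completely: s = 45.0000 + (-19) = 26.0000
θ = 338.6° falls in segment 6 (328.6° to 360°, simple-harmonic, h = -26): β = 338.6 − 328.6 = 10°, B = 31.4°; Δs = -26/2·(1 − cos(π·0.3185)) = -5.9816; s = 26.0000 − 5.9816 = 20.0184

θ=111.8°: 24.1656
θ=135.6°: 37.7552
θ=153.4°: 44.9007
θ=338.6°: 20.0184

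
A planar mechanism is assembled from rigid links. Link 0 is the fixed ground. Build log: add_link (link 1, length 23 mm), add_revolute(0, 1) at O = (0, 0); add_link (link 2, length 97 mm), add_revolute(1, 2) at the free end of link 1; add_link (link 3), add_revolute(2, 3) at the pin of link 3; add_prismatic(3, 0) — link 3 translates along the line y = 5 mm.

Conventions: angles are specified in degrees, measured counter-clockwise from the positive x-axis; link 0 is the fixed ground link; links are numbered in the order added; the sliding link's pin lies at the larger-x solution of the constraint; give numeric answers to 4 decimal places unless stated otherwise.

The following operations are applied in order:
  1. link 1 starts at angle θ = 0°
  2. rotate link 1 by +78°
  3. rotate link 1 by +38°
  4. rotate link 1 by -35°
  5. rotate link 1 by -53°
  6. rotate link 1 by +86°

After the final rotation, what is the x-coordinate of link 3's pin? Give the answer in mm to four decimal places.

geometry: r = 23 mm, L = 97 mm, e = 5 mm; θ starts at 0°
rotate link 1 by +78°: θ ← 0° +78° = 78°
rotate link 1 by +38°: θ ← 78° +38° = 116°
rotate link 1 by -35°: θ ← 116° -35° = 81°
rotate link 1 by -53°: θ ← 81° -53° = 28°
rotate link 1 by +86°: θ ← 28° +86° = 114°
crank pin P = (r cos θ, r sin θ) = (-9.354943, 21.011546)
h = r sin θ − e = 21.011546 − 5 = 16.011546
x = r cos θ + √(L² − h²) = -9.354943 + 95.669381 = 86.314438

86.3144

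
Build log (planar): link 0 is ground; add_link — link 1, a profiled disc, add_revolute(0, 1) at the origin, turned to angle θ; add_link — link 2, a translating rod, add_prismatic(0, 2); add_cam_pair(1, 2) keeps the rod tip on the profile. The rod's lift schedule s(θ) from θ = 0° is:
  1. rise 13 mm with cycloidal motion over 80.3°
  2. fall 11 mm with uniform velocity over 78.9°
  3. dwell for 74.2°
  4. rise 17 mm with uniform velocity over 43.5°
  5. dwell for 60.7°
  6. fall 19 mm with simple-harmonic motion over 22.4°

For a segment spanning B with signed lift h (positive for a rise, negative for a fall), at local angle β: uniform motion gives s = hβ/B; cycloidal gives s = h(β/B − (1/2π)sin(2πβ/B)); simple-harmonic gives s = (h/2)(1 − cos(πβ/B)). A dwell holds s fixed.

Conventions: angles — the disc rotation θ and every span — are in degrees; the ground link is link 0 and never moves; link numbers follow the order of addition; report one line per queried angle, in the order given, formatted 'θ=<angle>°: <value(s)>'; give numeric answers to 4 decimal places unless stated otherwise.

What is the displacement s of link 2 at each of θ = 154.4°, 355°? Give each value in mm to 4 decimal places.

seg 1 [0°–80.3°] cycloidal, h=13: full span → s += 13 → s = 13.0000
seg 2 [80.3°–159.2°] uniform, h=-11: θ=154.4° here. β=74.1, B=78.9. -11·74.1/78.9 = -10.3308 → s = 2.6692
seg 2 [80.3°–159.2°] uniform, h=-11: full span → s += -11 → s = 2.0000
seg 3 [159.2°–233.4°] dwell: s stays 2.0000
seg 4 [233.4°–276.9°] uniform, h=17: full span → s += 17 → s = 19.0000
seg 5 [276.9°–337.6°] dwell: s stays 19.0000
seg 6 [337.6°–360°] simple-harmonic, h=-19: θ=355° here. β=17.4, B=22.4. -19/2·(1 − cos(π·0.7768)) = -16.7584 → s = 2.2416

θ=154.4°: 2.6692
θ=355°: 2.2416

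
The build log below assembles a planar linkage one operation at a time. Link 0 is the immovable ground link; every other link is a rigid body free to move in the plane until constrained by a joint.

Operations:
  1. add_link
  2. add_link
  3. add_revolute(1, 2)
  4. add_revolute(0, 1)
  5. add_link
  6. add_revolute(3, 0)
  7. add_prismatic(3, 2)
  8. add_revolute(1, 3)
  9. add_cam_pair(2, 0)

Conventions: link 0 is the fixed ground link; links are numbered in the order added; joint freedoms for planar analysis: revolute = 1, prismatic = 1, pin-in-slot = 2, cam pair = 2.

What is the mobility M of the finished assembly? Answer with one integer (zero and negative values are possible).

L=1 J1=0 J2=0
add link → L=2 J1=0 J2=0
add link → L=3 J1=0 J2=0
R@1,2 dof=1 J1 → L=3 J1=1 J2=0
R@0,1 dof=1 J1 → L=3 J1=2 J2=0
add link → L=4 J1=2 J2=0
R@3,0 dof=1 J1 → L=4 J1=3 J2=0
P@3,2 dof=1 J1 → L=4 J1=4 J2=0
R@1,3 dof=1 J1 → L=4 J1=5 J2=0
C@2,0 dof=2 J2 → L=4 J1=5 J2=1
M=3(L−1)−2J1−J2=3·3−2·5−1=-2

M = -2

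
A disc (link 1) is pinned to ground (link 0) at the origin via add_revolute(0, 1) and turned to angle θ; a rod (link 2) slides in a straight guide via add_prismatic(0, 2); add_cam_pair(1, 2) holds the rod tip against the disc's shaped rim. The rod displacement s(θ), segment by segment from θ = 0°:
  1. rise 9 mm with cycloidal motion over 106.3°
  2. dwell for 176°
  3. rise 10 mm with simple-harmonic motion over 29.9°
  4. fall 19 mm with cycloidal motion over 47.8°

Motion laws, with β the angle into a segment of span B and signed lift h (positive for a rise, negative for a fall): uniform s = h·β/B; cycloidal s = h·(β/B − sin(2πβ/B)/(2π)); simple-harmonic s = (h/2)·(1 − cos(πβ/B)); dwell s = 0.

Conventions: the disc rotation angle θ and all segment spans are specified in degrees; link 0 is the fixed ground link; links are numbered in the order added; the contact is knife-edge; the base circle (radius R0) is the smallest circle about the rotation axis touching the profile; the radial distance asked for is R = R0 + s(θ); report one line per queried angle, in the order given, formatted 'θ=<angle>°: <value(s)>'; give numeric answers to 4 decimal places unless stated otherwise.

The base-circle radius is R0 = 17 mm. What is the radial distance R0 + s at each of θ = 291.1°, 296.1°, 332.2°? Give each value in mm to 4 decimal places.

segment 1 (0° to 106.3°, cycloidal, h = 9) is passed completely: s = 0.0000 + (9) = 9.0000
segment 2 (106.3° to 282.3°, dwell): s unchanged at 9.0000
θ = 291.1° falls in segment 3 (282.3° to 312.2°, simple-harmonic, h = 10): β = 291.1 − 282.3 = 8.8°, B = 29.9°; Δs = 10/2·(1 − cos(π·0.2943)) = 1.9893; s = 9.0000 + 1.9893 = 10.9893
θ = 296.1° falls in segment 3 (282.3° to 312.2°, simple-harmonic, h = 10): β = 296.1 − 282.3 = 13.8°, B = 29.9°; Δs = 10/2·(1 − cos(π·0.4615)) = 4.3973; s = 9.0000 + 4.3973 = 13.3973
segment 3 (282.3° to 312.2°, simple-harmonic, h = 10) is passed completely: s = 9.0000 + (10) = 19.0000
θ = 332.2° falls in segment 4 (312.2° to 360°, cycloidal, h = -19): β = 332.2 − 312.2 = 20°, B = 47.8°; Δs = -19·(0.4184 − sin(2π·0.4184)/(2π)) = -6.4666; s = 19.0000 − 6.4666 = 12.5334
θ=291.1°: R = R0 + s = 17 + 10.9893 = 27.9893
θ=296.1°: R = R0 + s = 17 + 13.3973 = 30.3973
θ=332.2°: R = R0 + s = 17 + 12.5334 = 29.5334

θ=291.1°: 27.9893
θ=296.1°: 30.3973
θ=332.2°: 29.5334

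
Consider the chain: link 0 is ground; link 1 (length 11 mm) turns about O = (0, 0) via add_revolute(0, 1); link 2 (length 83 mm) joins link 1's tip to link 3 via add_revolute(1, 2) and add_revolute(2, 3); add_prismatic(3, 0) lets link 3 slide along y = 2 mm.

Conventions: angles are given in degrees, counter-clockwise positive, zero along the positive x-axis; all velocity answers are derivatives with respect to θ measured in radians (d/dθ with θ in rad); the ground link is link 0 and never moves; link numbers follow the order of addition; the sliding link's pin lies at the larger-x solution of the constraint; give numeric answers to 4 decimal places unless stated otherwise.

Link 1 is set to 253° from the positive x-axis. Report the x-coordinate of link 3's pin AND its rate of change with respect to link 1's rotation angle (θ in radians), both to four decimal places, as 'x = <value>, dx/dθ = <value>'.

geometry: r = 11 mm, L = 83 mm, e = 2 mm
crank pin P = (r cos θ, r sin θ) = (-3.216089, -10.519352)
h = r sin θ − e = -10.519352 − 2 = -12.519352
x = r cos θ + √(L² − h²) = -3.216089 + 82.050386 = 78.834297
dx/dθ = −r sin θ − h·r cos θ/√(L² − h²) (θ in radians; h = -12.519352) = 10.028637

x = 78.8343, dx/dθ = 10.0286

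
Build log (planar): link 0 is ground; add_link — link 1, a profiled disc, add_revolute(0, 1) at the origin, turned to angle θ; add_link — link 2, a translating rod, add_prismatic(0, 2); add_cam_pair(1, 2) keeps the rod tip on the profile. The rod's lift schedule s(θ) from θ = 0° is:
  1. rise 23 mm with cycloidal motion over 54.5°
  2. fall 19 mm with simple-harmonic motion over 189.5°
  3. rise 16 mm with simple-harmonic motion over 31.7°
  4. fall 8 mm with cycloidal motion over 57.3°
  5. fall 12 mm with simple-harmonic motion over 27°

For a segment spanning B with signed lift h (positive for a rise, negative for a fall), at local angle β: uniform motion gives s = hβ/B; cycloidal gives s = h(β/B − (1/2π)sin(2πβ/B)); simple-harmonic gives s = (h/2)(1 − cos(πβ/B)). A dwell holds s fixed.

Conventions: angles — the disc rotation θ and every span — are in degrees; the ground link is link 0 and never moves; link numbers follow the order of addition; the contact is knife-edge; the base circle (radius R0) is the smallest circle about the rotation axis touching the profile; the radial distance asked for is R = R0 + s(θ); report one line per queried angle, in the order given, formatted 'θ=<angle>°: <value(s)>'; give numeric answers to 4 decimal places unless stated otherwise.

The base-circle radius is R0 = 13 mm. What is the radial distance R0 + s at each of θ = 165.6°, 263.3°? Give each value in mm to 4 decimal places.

seg 1 [0°–54.5°] cycloidal, h=23: full span → s += 23 → s = 23.0000
seg 2 [54.5°–244°] simple-harmonic, h=-19: θ=165.6° here. β=111.1, B=189.5. -19/2·(1 − cos(π·0.5863)) = -12.0436 → s = 10.9564
seg 2 [54.5°–244°] simple-harmonic, h=-19: full span → s += -19 → s = 4.0000
seg 3 [244°–275.7°] simple-harmonic, h=16: θ=263.3° here. β=19.3, B=31.7. 16/2·(1 − cos(π·0.6088)) = 10.6823 → s = 14.6823
θ=165.6°: R = R0 + s = 13 + 10.9564 = 23.9564
θ=263.3°: R = R0 + s = 13 + 14.6823 = 27.6823

θ=165.6°: 23.9564
θ=263.3°: 27.6823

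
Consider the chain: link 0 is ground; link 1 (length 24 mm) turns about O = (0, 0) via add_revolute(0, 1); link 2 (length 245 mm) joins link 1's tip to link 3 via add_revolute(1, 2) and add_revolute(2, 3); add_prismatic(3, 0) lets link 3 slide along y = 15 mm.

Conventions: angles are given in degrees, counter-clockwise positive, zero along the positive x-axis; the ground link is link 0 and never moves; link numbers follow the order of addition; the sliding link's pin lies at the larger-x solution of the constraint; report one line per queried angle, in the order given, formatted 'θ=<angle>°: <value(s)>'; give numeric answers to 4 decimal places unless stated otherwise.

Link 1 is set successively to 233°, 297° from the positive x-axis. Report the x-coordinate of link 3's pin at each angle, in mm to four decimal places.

geometry: r = 24 mm, L = 245 mm, e = 15 mm
θ=233°: crank pin P = (r cos θ, r sin θ) = (-14.443561, -19.167252)
θ=233°: h = r sin θ − e = -19.167252 − 15 = -34.167252
θ=233°: x = r cos θ + √(L² − h²) = -14.443561 + 242.605851 = 228.162290
θ=297°: crank pin P = (r cos θ, r sin θ) = (10.895772, -21.384157)
θ=297°: h = r sin θ − e = -21.384157 − 15 = -36.384157
θ=297°: x = r cos θ + √(L² − h²) = 10.895772 + 242.283291 = 253.179063

θ=233°: 228.1623
θ=297°: 253.1791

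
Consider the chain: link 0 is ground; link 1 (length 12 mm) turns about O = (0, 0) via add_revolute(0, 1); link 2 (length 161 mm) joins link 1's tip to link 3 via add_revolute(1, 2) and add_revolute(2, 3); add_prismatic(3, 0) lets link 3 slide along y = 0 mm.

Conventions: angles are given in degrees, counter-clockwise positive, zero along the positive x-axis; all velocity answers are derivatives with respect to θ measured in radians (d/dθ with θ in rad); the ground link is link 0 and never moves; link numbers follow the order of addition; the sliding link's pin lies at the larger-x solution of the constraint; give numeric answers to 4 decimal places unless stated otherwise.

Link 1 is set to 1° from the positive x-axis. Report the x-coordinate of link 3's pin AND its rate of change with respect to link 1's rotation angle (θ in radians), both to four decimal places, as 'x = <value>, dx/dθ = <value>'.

geometry: r = 12 mm, L = 161 mm, e = 0 mm
crank pin P = (r cos θ, r sin θ) = (11.998172, 0.209429)
h = r sin θ − e = 0.209429 − 0 = 0.209429
x = r cos θ + √(L² − h²) = 11.998172 + 160.999864 = 172.998036
dx/dθ = −r sin θ − h·r cos θ/√(L² − h²) (θ in radians; h = 0.209429) = -0.225036

x = 172.9980, dx/dθ = -0.2250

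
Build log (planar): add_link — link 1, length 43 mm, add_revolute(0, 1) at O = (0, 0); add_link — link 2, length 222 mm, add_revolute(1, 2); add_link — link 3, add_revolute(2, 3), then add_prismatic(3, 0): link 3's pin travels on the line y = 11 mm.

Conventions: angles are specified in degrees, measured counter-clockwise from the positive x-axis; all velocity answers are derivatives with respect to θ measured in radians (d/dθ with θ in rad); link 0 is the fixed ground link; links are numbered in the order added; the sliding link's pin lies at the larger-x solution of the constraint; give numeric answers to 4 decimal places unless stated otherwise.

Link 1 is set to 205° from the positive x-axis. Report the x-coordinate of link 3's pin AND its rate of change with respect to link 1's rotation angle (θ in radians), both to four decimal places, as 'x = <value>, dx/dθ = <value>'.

geometry: r = 43 mm, L = 222 mm, e = 11 mm
crank pin P = (r cos θ, r sin θ) = (-38.971235, -18.172585)
h = r sin θ − e = -18.172585 − 11 = -29.172585
x = r cos θ + √(L² − h²) = -38.971235 + 220.074897 = 181.103662
dx/dθ = −r sin θ − h·r cos θ/√(L² − h²) (θ in radians; h = -29.172585) = 13.006655

x = 181.1037, dx/dθ = 13.0067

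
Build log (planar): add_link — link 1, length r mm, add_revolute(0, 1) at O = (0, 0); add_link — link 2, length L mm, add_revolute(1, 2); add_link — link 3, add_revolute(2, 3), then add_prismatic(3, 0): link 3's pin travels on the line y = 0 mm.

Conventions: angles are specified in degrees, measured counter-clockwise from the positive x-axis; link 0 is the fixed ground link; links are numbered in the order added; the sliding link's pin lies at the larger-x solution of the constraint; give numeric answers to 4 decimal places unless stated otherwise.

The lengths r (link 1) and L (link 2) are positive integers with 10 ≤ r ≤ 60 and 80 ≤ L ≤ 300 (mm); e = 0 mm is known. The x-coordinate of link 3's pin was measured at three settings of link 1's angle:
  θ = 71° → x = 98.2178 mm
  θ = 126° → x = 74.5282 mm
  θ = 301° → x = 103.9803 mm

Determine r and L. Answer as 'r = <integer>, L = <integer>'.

constraint per measurement: (x − r cos θ)² + (r sin θ − e)² = L²
subtracting the θ₁ and θ₂ equations cancels the r² and L² terms:
r = (x₁² − x₂²) / (2[(x₁cos θ₁ + e sin θ₁) − (x₂cos θ₂ + e sin θ₂)]) = 27.0000 → r = 27
L² = (x₁ − r cos θ₁)² + (r sin θ₁ − e)² = 8649.0005 → L = 93.0000 → L = 93
check at θ₃=301°: x = 103.9803 (printed 103.9803) ✓

r = 27, L = 93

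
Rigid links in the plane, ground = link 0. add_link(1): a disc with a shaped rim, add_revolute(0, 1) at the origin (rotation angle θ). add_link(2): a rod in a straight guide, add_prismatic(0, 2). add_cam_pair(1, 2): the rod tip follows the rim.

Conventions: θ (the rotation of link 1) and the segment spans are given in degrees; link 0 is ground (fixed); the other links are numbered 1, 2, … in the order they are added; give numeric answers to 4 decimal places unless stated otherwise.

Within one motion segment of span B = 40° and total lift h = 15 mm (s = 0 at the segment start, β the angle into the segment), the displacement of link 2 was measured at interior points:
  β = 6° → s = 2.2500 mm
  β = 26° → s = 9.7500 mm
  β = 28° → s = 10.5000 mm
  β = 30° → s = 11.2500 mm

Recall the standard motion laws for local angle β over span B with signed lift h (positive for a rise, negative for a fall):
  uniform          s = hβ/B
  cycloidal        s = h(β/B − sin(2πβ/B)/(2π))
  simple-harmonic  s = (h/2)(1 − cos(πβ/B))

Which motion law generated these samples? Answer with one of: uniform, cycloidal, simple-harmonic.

candidates at β/B = r: uniform s = h·r (linear in β); cycloidal s = h·(r − sin(2πr)/(2π)); simple-harmonic s = (h/2)(1 − cos(πr))
β=6°: printed 2.2500 | uniform 2.2500, cycloidal 0.3186, simple-harmonic 0.8175
β=26°: printed 9.7500 | uniform 9.7500, cycloidal 11.6814, simple-harmonic 10.9049
β=28°: printed 10.5000 | uniform 10.5000, cycloidal 12.7705, simple-harmonic 11.9084
β=30°: printed 11.2500 | uniform 11.2500, cycloidal 13.6373, simple-harmonic 12.8033
only one law matches every sample → uniform

uniform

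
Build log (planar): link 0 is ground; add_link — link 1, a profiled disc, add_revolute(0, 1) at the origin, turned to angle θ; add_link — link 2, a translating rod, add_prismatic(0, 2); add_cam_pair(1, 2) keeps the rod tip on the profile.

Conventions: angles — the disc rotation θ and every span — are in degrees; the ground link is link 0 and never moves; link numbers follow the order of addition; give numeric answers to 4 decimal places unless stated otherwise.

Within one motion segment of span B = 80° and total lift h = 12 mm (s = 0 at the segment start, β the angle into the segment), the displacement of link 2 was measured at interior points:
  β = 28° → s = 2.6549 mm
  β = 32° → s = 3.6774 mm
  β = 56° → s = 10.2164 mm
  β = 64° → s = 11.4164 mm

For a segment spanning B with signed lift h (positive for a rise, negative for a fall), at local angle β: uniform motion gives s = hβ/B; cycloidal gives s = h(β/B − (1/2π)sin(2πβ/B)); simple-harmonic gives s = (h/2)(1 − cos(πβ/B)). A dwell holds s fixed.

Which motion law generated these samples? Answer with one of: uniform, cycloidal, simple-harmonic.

candidates at β/B = r: uniform s = h·r (linear in β); cycloidal s = h·(r − sin(2πr)/(2π)); simple-harmonic s = (h/2)(1 − cos(πr))
β=28°: printed 2.6549 | uniform 4.2000, cycloidal 2.6549, simple-harmonic 3.2761
β=32°: printed 3.6774 | uniform 4.8000, cycloidal 3.6774, simple-harmonic 4.1459
β=56°: printed 10.2164 | uniform 8.4000, cycloidal 10.2164, simple-harmonic 9.5267
β=64°: printed 11.4164 | uniform 9.6000, cycloidal 11.4164, simple-harmonic 10.8541
only one law matches every sample → cycloidal

cycloidal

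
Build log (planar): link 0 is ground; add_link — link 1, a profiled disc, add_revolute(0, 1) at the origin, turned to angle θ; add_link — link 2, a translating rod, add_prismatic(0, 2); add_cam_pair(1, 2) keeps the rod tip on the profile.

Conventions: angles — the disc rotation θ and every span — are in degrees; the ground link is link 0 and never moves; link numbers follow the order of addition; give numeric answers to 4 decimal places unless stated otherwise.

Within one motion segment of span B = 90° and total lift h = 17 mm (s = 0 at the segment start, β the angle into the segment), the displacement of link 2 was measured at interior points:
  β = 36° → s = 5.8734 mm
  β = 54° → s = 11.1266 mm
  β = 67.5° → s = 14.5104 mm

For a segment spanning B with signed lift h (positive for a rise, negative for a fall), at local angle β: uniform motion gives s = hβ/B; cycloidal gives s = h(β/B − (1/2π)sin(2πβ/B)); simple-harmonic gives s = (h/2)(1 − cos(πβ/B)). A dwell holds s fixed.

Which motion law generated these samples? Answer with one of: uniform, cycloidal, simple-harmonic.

candidates at β/B = r: uniform s = h·r (linear in β); cycloidal s = h·(r − sin(2πr)/(2π)); simple-harmonic s = (h/2)(1 − cos(πr))
β=36°: printed 5.8734 | uniform 6.8000, cycloidal 5.2097, simple-harmonic 5.8734
β=54°: printed 11.1266 | uniform 10.2000, cycloidal 11.7903, simple-harmonic 11.1266
β=67.5°: printed 14.5104 | uniform 12.7500, cycloidal 15.4556, simple-harmonic 14.5104
only one law matches every sample → simple-harmonic

simple-harmonic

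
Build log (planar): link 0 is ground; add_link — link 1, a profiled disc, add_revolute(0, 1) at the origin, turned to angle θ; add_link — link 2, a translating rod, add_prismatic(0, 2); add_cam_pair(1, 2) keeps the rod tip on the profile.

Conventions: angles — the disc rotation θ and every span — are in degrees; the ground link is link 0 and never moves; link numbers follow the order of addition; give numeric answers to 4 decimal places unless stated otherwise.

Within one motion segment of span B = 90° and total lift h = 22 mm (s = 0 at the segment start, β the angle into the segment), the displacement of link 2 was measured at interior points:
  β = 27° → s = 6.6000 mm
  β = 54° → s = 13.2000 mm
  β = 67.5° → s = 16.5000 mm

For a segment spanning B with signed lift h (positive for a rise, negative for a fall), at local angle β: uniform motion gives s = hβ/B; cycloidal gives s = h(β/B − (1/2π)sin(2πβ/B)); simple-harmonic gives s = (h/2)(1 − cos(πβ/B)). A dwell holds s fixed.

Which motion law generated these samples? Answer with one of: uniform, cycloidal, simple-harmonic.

candidates at β/B = r: uniform s = h·r (linear in β); cycloidal s = h·(r − sin(2πr)/(2π)); simple-harmonic s = (h/2)(1 − cos(πr))
β=27°: printed 6.6000 | uniform 6.6000, cycloidal 3.2700, simple-harmonic 4.5344
β=54°: printed 13.2000 | uniform 13.2000, cycloidal 15.2581, simple-harmonic 14.3992
β=67.5°: printed 16.5000 | uniform 16.5000, cycloidal 20.0014, simple-harmonic 18.7782
only one law matches every sample → uniform

uniform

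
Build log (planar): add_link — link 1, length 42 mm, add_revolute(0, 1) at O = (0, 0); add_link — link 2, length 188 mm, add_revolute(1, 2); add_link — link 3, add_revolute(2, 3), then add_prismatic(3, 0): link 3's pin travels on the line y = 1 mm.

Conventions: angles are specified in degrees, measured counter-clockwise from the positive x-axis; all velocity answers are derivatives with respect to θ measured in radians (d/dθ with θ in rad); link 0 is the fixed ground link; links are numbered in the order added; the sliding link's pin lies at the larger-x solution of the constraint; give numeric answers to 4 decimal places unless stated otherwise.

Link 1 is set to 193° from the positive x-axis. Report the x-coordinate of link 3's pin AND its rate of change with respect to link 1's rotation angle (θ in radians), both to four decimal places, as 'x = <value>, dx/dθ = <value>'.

geometry: r = 42 mm, L = 188 mm, e = 1 mm
crank pin P = (r cos θ, r sin θ) = (-40.923543, -9.447944)
h = r sin θ − e = -9.447944 − 1 = -10.447944
x = r cos θ + √(L² − h²) = -40.923543 + 187.709458 = 146.785915
dx/dθ = −r sin θ − h·r cos θ/√(L² − h²) (θ in radians; h = -10.447944) = 7.170132

x = 146.7859, dx/dθ = 7.1701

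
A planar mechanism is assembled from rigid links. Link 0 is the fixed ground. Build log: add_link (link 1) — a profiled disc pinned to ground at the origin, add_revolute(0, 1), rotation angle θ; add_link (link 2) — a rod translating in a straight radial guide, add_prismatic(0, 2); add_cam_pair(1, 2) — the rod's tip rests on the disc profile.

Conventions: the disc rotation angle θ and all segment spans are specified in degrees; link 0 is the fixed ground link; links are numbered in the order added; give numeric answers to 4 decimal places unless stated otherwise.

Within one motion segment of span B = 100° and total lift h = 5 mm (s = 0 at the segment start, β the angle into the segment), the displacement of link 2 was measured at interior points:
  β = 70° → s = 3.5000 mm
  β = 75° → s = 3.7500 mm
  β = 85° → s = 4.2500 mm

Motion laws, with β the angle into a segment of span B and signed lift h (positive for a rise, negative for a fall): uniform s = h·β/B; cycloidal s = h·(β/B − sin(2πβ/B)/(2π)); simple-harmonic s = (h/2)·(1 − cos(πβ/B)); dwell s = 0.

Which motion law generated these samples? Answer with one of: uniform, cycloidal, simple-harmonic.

candidates at β/B = r: uniform s = h·r (linear in β); cycloidal s = h·(r − sin(2πr)/(2π)); simple-harmonic s = (h/2)(1 − cos(πr))
β=70°: printed 3.5000 | uniform 3.5000, cycloidal 4.2568, simple-harmonic 3.9695
β=75°: printed 3.7500 | uniform 3.7500, cycloidal 4.5458, simple-harmonic 4.2678
β=85°: printed 4.2500 | uniform 4.2500, cycloidal 4.8938, simple-harmonic 4.7275
only one law matches every sample → uniform

uniform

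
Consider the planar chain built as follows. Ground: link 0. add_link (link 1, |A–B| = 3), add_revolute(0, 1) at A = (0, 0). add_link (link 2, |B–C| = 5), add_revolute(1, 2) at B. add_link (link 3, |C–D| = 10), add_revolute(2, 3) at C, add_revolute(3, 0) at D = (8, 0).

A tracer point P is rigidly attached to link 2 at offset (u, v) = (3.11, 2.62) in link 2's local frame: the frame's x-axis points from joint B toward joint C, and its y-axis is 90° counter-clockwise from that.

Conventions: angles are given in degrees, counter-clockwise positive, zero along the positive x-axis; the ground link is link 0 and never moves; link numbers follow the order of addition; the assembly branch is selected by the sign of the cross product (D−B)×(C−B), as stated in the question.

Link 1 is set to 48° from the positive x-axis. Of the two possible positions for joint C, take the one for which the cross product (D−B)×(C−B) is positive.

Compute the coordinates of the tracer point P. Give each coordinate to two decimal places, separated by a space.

A=(0,0), D=(8.00,0)
B = A + 3.00·(cos48°, sin48°) = (2.0074, 2.2294)
|BD| = 6.3939
circle(B,5.00) ∩ circle(D,10.00): a=-2.6680, h=4.2287
  candidates: C₊=(0.9813,7.1230) cross=27.038; C₋=(-1.9677,-0.8035) cross=-27.038
  branch + wants cross > 0 → take C=(0.9813,7.1230) (cross=27.038)
ex = (C−B)/|BC| = (-0.2052,0.9787); ey = (-0.9787,-0.2052)
P = B + 3.11·ex + 2.62·ey = (-1.1951,4.7355)

-1.20 4.74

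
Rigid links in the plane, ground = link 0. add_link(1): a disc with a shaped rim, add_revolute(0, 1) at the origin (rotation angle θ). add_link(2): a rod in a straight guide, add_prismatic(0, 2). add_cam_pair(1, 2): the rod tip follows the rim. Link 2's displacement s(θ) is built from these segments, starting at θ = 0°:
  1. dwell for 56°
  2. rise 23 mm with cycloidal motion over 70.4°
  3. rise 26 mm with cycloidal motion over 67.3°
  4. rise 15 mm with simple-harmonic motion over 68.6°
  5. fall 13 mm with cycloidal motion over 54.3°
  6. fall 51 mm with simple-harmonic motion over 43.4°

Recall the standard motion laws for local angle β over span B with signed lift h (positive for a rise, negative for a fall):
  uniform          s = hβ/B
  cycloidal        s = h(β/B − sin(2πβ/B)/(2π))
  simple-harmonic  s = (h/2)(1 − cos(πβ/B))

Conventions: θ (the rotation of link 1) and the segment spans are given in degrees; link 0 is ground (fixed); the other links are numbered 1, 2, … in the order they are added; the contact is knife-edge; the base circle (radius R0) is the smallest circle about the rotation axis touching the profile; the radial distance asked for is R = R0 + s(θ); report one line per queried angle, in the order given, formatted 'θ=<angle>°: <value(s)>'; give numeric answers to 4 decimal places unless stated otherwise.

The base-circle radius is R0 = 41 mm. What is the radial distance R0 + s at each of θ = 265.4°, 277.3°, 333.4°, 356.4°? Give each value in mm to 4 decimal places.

segment 1 (0° to 56°, dwell): s unchanged at 0.0000
segment 2 (56° to 126.4°, cycloidal, h = 23) is passed completely: s = 0.0000 + (23) = 23.0000
segment 3 (126.4° to 193.7°, cycloidal, h = 26) is passed completely: s = 23.0000 + (26) = 49.0000
segment 4 (193.7° to 262.3°, simple-harmonic, h = 15) is passed completely: s = 49.0000 + (15) = 64.0000
θ = 265.4° falls in segment 5 (262.3° to 316.6°, cycloidal, h = -13): β = 265.4 − 262.3 = 3.1°, B = 54.3°; Δs = -13·(0.0571 − sin(2π·0.0571)/(2π)) = -0.0158; s = 64.0000 − 0.0158 = 63.9842
θ = 277.3° falls in segment 5 (262.3° to 316.6°, cycloidal, h = -13): β = 277.3 − 262.3 = 15°, B = 54.3°; Δs = -13·(0.2762 − sin(2π·0.2762)/(2π)) = -1.5502; s = 64.0000 − 1.5502 = 62.4498
segment 5 (262.3° to 316.6°, cycloidal, h = -13) is passed completely: s = 64.0000 + (-13) = 51.0000
θ = 333.4° falls in segment 6 (316.6° to 360°, simple-harmonic, h = -51): β = 333.4 − 316.6 = 16.8°, B = 43.4°; Δs = -51/2·(1 − cos(π·0.3871)) = -16.6437; s = 51.0000 − 16.6437 = 34.3563
θ = 356.4° falls in segment 6 (316.6° to 360°, simple-harmonic, h = -51): β = 356.4 − 316.6 = 39.8°, B = 43.4°; Δs = -51/2·(1 − cos(π·0.9171)) = -50.1391; s = 51.0000 − 50.1391 = 0.8609
θ=265.4°: R = R0 + s = 41 + 63.9842 = 104.9842
θ=277.3°: R = R0 + s = 41 + 62.4498 = 103.4498
θ=333.4°: R = R0 + s = 41 + 34.3563 = 75.3563
θ=356.4°: R = R0 + s = 41 + 0.8609 = 41.8609

θ=265.4°: 104.9842
θ=277.3°: 103.4498
θ=333.4°: 75.3563
θ=356.4°: 41.8609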